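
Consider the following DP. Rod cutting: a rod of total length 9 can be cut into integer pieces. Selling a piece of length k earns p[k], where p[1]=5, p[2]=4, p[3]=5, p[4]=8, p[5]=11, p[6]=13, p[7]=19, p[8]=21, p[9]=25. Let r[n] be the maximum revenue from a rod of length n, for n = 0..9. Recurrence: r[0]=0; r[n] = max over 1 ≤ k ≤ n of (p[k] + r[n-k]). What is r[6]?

   n    0    1    2    3    4    5    6    7    8    9
r[n]    0    5   10   15   20   25   30   35   40   45

30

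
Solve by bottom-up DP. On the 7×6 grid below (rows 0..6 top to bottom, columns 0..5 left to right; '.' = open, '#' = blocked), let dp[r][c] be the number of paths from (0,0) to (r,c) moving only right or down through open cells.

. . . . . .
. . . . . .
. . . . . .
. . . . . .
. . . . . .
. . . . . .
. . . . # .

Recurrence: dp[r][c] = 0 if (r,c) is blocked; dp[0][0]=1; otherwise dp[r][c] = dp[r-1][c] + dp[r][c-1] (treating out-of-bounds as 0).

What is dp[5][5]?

252

r\c   0   1   2   3   4   5
  0   1   1   1   1   1   1
  1   1   2   3   4   5   6
  2   1   3   6  10  15  21
  3   1   4  10  20  35  56
  4   1   5  15  35  70 126
  5   1   6  21  56 126 252
  6   1   7  28  84   0 252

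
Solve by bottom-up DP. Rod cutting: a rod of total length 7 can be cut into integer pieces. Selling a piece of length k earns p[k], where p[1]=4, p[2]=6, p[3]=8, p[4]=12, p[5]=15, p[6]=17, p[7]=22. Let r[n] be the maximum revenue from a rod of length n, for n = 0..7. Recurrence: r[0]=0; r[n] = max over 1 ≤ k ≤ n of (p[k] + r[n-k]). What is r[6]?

24

   n    0    1    2    3    4    5    6    7
r[n]    0    4    8   12   16   20   24   28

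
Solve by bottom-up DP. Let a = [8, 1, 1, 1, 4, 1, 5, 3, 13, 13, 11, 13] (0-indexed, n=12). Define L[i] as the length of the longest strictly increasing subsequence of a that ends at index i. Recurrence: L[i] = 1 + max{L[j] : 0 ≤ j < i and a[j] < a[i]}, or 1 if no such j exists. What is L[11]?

   i    0    1    2    3    4    5    6    7    8    9   10   11
a[i]    8    1    1    1    4    1    5    3   13   13   11   13
L[i]    1    1    1    1    2    1    3    2    4    4    4    5

5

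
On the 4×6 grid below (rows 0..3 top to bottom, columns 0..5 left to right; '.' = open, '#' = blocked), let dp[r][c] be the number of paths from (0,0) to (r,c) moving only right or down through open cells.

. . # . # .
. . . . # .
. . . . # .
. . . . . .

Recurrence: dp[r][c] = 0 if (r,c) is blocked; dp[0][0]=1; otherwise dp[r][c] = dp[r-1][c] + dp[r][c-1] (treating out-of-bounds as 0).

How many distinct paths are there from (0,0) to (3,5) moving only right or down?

16

r\c   0   1   2   3   4   5
  0   1   1   0   0   0   0
  1   1   2   2   2   0   0
  2   1   3   5   7   0   0
  3   1   4   9  16  16  16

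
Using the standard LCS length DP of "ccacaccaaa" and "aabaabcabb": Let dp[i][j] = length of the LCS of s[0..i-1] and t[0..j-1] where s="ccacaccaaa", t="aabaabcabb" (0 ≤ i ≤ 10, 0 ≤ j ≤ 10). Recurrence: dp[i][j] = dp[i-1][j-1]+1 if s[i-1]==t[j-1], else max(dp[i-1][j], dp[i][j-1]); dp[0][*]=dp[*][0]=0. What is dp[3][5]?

   ''  a  a  b  a  a  b  c  a  b  b
''  0  0  0  0  0  0  0  0  0  0  0
 c  0  0  0  0  0  0  0  1  1  1  1
 c  0  0  0  0  0  0  0  1  1  1  1
 a  0  1  1  1  1  1  1  1  2  2  2
 c  0  1  1  1  1  1  1  2  2  2  2
 a  0  1  2  2  2  2  2  2  3  3  3
 c  0  1  2  2  2  2  2  3  3  3  3
 c  0  1  2  2  2  2  2  3  3  3  3
 a  0  1  2  2  3  3  3  3  4  4  4
 a  0  1  2  2  3  4  4  4  4  4  4
 a  0  1  2  2  3  4  4  4  5  5  5

1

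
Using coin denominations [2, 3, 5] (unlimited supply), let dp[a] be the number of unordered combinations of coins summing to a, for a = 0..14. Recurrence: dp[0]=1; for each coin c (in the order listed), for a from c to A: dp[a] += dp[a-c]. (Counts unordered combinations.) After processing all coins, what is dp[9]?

after  coin     0     1     2     3     4     5     6     7     8     9    10    11    12    13    14
          2     1     0     1     0     1     0     1     0     1     0     1     0     1     0     1
          3     1     0     1     1     1     1     2     1     2     2     2     2     3     2     3
          5     1     0     1     1     1     2     2     2     3     3     4     4     5     5     6

3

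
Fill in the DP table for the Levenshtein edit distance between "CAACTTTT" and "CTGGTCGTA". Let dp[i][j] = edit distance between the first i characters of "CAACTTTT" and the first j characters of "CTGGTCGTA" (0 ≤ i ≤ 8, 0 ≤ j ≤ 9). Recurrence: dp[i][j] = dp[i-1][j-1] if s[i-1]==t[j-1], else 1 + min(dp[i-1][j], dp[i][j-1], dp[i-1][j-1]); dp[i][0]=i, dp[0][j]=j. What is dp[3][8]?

   ''  C  T  G  G  T  C  G  T  A
''  0  1  2  3  4  5  6  7  8  9
 C  1  0  1  2  3  4  5  6  7  8
 A  2  1  1  2  3  4  5  6  7  7
 A  3  2  2  2  3  4  5  6  7  7
 C  4  3  3  3  3  4  4  5  6  7
 T  5  4  3  4  4  3  4  5  5  6
 T  6  5  4  4  5  4  4  5  5  6
 T  7  6  5  5  5  5  5  5  5  6
 T  8  7  6  6  6  5  6  6  5  6

7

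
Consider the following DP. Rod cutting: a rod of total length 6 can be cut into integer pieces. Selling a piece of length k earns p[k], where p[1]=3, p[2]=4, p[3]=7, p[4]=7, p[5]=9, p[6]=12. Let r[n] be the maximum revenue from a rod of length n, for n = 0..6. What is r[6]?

18

   n    0    1    2    3    4    5    6
r[n]    0    3    6    9   12   15   18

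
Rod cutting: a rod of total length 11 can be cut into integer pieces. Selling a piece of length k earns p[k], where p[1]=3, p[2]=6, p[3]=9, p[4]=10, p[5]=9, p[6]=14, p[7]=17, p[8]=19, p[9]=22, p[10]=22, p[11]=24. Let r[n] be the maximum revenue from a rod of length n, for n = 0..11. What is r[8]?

24

   n    0    1    2    3    4    5    6    7    8    9   10   11
r[n]    0    3    6    9   12   15   18   21   24   27   30   33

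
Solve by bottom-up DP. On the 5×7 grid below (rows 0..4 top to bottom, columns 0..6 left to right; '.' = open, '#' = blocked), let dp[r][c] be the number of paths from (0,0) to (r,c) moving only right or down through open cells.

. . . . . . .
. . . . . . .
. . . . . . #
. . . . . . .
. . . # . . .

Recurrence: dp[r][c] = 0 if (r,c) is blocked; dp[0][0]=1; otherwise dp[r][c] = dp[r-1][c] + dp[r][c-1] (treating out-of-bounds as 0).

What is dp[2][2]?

r\c   0   1   2   3   4   5   6
  0   1   1   1   1   1   1   1
  1   1   2   3   4   5   6   7
  2   1   3   6  10  15  21   0
  3   1   4  10  20  35  56  56
  4   1   5  15   0  35  91 147

6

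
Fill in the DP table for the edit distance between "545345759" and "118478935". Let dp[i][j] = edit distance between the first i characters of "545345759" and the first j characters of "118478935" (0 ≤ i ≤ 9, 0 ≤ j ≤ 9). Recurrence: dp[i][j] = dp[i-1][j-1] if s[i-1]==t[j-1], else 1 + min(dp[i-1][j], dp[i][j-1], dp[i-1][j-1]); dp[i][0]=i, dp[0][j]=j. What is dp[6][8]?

7

   ''  1  1  8  4  7  8  9  3  5
''  0  1  2  3  4  5  6  7  8  9
 5  1  1  2  3  4  5  6  7  8  8
 4  2  2  2  3  3  4  5  6  7  8
 5  3  3  3  3  4  4  5  6  7  7
 3  4  4  4  4  4  5  5  6  6  7
 4  5  5  5  5  4  5  6  6  7  7
 5  6  6  6  6  5  5  6  7  7  7
 7  7  7  7  7  6  5  6  7  8  8
 5  8  8  8  8  7  6  6  7  8  8
 9  9  9  9  9  8  7  7  6  7  8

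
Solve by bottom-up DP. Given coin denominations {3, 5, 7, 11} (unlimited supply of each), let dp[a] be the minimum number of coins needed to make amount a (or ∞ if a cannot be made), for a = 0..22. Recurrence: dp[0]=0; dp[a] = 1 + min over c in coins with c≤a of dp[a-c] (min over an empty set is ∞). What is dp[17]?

 a  0  1  2  3  4  5  6  7  8  9 10 11 12 13 14 15 16 17 18 19 20 21 22
dp  0  -  -  1  -  1  2  1  2  3  2  1  2  3  2  3  2  3  2  3  4  3  2
(- denotes ∞ / unreachable)

3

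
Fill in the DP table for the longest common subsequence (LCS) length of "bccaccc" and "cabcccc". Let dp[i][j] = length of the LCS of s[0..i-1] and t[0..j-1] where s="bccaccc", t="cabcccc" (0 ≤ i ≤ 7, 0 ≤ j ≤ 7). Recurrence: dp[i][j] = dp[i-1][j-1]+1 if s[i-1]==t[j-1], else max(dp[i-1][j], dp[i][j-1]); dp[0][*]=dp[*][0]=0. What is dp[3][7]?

   ''  c  a  b  c  c  c  c
''  0  0  0  0  0  0  0  0
 b  0  0  0  1  1  1  1  1
 c  0  1  1  1  2  2  2  2
 c  0  1  1  1  2  3  3  3
 a  0  1  2  2  2  3  3  3
 c  0  1  2  2  3  3  4  4
 c  0  1  2  2  3  4  4  5
 c  0  1  2  2  3  4  5  5

3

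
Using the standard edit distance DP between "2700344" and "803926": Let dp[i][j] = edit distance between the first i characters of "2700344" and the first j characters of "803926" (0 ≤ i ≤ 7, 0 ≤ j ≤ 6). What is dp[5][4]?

   ''  8  0  3  9  2  6
''  0  1  2  3  4  5  6
 2  1  1  2  3  4  4  5
 7  2  2  2  3  4  5  5
 0  3  3  2  3  4  5  6
 0  4  4  3  3  4  5  6
 3  5  5  4  3  4  5  6
 4  6  6  5  4  4  5  6
 4  7  7  6  5  5  5  6

4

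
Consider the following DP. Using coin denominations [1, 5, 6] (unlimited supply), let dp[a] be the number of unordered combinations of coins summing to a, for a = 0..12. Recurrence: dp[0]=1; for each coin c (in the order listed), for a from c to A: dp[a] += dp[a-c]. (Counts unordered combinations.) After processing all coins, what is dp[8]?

after  coin     0     1     2     3     4     5     6     7     8     9    10    11    12
          1     1     1     1     1     1     1     1     1     1     1     1     1     1
          5     1     1     1     1     1     2     2     2     2     2     3     3     3
          6     1     1     1     1     1     2     3     3     3     3     4     5     6

3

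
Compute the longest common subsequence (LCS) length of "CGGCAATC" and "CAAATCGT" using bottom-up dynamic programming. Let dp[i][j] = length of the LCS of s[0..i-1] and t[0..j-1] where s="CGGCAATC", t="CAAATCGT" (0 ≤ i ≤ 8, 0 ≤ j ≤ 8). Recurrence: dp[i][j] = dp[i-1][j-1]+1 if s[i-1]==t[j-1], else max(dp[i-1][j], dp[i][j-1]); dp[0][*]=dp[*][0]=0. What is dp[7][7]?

4

   ''  C  A  A  A  T  C  G  T
''  0  0  0  0  0  0  0  0  0
 C  0  1  1  1  1  1  1  1  1
 G  0  1  1  1  1  1  1  2  2
 G  0  1  1  1  1  1  1  2  2
 C  0  1  1  1  1  1  2  2  2
 A  0  1  2  2  2  2  2  2  2
 A  0  1  2  3  3  3  3  3  3
 T  0  1  2  3  3  4  4  4  4
 C  0  1  2  3  3  4  5  5  5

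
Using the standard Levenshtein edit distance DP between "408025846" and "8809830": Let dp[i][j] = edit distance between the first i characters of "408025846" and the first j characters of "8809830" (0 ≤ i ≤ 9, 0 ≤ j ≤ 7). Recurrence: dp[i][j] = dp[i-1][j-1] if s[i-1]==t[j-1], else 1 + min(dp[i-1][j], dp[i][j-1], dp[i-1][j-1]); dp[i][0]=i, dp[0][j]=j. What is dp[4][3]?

2

   ''  8  8  0  9  8  3  0
''  0  1  2  3  4  5  6  7
 4  1  1  2  3  4  5  6  7
 0  2  2  2  2  3  4  5  6
 8  3  2  2  3  3  3  4  5
 0  4  3  3  2  3  4  4  4
 2  5  4  4  3  3  4  5  5
 5  6  5  5  4  4  4  5  6
 8  7  6  5  5  5  4  5  6
 4  8  7  6  6  6  5  5  6
 6  9  8  7  7  7  6  6  6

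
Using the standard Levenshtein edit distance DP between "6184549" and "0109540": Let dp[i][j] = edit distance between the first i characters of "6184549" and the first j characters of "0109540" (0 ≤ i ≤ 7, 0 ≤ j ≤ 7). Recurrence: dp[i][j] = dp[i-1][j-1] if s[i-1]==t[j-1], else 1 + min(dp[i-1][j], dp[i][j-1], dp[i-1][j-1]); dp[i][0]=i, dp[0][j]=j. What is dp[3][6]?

   ''  0  1  0  9  5  4  0
''  0  1  2  3  4  5  6  7
 6  1  1  2  3  4  5  6  7
 1  2  2  1  2  3  4  5  6
 8  3  3  2  2  3  4  5  6
 4  4  4  3  3  3  4  4  5
 5  5  5  4  4  4  3  4  5
 4  6  6  5  5  5  4  3  4
 9  7  7  6  6  5  5  4  4

5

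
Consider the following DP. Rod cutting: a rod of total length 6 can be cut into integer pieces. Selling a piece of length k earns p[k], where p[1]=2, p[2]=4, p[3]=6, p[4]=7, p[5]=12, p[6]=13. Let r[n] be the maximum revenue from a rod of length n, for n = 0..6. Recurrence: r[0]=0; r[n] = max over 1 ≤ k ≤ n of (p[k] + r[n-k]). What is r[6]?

   n    0    1    2    3    4    5    6
r[n]    0    2    4    6    8   12   14

14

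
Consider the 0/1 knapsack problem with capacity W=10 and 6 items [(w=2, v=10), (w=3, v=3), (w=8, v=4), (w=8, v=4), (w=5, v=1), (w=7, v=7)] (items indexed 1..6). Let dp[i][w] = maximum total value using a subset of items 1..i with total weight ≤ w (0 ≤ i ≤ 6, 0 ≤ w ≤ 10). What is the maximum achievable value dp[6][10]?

17

i\w   0   1   2   3   4   5   6   7   8   9  10
  0   0   0   0   0   0   0   0   0   0   0   0
  1   0   0  10  10  10  10  10  10  10  10  10
  2   0   0  10  10  10  13  13  13  13  13  13
  3   0   0  10  10  10  13  13  13  13  13  14
  4   0   0  10  10  10  13  13  13  13  13  14
  5   0   0  10  10  10  13  13  13  13  13  14
  6   0   0  10  10  10  13  13  13  13  17  17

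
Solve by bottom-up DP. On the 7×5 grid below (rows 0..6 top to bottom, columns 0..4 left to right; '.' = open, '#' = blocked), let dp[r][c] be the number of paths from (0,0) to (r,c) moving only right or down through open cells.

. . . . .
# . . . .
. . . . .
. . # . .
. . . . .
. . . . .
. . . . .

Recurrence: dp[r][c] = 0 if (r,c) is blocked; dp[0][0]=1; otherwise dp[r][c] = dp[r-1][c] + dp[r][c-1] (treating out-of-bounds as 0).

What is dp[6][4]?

44

r\c   0   1   2   3   4
  0   1   1   1   1   1
  1   0   1   2   3   4
  2   0   1   3   6  10
  3   0   1   0   6  16
  4   0   1   1   7  23
  5   0   1   2   9  32
  6   0   1   3  12  44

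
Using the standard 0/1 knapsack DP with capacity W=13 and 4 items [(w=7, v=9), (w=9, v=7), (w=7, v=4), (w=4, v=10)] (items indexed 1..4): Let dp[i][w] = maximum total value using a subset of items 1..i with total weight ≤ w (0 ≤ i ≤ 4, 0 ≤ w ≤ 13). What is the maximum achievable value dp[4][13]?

i\w   0   1   2   3   4   5   6   7   8   9  10  11  12  13
  0   0   0   0   0   0   0   0   0   0   0   0   0   0   0
  1   0   0   0   0   0   0   0   9   9   9   9   9   9   9
  2   0   0   0   0   0   0   0   9   9   9   9   9   9   9
  3   0   0   0   0   0   0   0   9   9   9   9   9   9   9
  4   0   0   0   0  10  10  10  10  10  10  10  19  19  19

19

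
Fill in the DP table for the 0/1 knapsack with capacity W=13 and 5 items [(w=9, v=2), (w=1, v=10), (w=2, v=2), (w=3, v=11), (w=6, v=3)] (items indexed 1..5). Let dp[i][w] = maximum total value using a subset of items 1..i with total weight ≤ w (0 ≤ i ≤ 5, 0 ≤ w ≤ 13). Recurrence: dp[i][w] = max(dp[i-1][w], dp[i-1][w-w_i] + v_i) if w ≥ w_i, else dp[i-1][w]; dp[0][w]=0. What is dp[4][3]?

12

i\w   0   1   2   3   4   5   6   7   8   9  10  11  12  13
  0   0   0   0   0   0   0   0   0   0   0   0   0   0   0
  1   0   0   0   0   0   0   0   0   0   2   2   2   2   2
  2   0  10  10  10  10  10  10  10  10  10  12  12  12  12
  3   0  10  10  12  12  12  12  12  12  12  12  12  14  14
  4   0  10  10  12  21  21  23  23  23  23  23  23  23  23
  5   0  10  10  12  21  21  23  23  23  23  24  24  26  26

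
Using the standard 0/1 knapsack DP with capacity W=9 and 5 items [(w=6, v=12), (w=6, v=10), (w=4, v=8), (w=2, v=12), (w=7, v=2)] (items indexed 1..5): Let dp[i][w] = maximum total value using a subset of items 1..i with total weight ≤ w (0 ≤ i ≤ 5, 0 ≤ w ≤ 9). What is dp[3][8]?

12

i\w   0   1   2   3   4   5   6   7   8   9
  0   0   0   0   0   0   0   0   0   0   0
  1   0   0   0   0   0   0  12  12  12  12
  2   0   0   0   0   0   0  12  12  12  12
  3   0   0   0   0   8   8  12  12  12  12
  4   0   0  12  12  12  12  20  20  24  24
  5   0   0  12  12  12  12  20  20  24  24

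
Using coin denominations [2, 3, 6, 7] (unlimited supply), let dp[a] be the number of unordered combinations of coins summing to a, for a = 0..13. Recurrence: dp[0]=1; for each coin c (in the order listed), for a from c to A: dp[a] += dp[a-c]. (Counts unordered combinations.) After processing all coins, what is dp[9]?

after  coin     0     1     2     3     4     5     6     7     8     9    10    11    12    13
          2     1     0     1     0     1     0     1     0     1     0     1     0     1     0
          3     1     0     1     1     1     1     2     1     2     2     2     2     3     2
          6     1     0     1     1     1     1     3     1     3     3     3     3     6     3
          7     1     0     1     1     1     1     3     2     3     4     4     4     7     6

4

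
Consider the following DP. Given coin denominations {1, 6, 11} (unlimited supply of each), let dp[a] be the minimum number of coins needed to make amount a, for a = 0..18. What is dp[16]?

 a  0  1  2  3  4  5  6  7  8  9 10 11 12 13 14 15 16 17 18
dp  0  1  2  3  4  5  1  2  3  4  5  1  2  3  4  5  6  2  3

6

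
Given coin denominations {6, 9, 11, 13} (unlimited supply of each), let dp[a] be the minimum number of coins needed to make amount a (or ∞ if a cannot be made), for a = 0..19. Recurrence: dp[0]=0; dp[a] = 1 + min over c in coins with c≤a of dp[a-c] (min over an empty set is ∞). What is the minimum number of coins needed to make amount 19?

2

 a  0  1  2  3  4  5  6  7  8  9 10 11 12 13 14 15 16 17 18 19
dp  0  -  -  -  -  -  1  -  -  1  -  1  2  1  -  2  -  2  2  2
(- denotes ∞ / unreachable)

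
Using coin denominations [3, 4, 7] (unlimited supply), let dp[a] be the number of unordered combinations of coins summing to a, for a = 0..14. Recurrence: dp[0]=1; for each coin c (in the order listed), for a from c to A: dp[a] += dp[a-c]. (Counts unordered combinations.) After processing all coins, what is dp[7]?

after  coin     0     1     2     3     4     5     6     7     8     9    10    11    12    13    14
          3     1     0     0     1     0     0     1     0     0     1     0     0     1     0     0
          4     1     0     0     1     1     0     1     1     1     1     1     1     2     1     1
          7     1     0     0     1     1     0     1     2     1     1     2     2     2     2     3

2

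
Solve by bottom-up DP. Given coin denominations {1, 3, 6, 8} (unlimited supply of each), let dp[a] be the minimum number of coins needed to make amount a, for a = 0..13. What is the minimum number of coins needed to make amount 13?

 a  0  1  2  3  4  5  6  7  8  9 10 11 12 13
dp  0  1  2  1  2  3  1  2  1  2  3  2  2  3

3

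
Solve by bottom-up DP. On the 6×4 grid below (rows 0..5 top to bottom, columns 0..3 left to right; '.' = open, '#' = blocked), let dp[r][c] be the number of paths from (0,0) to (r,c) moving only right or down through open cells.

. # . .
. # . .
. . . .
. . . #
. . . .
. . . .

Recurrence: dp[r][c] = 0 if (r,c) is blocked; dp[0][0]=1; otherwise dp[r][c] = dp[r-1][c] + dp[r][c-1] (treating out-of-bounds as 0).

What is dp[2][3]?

r\c   0   1   2   3
  0   1   0   0   0
  1   1   0   0   0
  2   1   1   1   1
  3   1   2   3   0
  4   1   3   6   6
  5   1   4  10  16

1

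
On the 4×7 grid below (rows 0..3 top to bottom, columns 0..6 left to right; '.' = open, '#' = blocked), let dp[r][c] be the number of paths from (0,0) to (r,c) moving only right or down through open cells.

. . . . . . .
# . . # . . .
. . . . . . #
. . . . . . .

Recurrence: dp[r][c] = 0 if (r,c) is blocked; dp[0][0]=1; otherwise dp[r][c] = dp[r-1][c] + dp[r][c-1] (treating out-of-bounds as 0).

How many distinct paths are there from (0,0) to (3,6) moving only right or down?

17

r\c   0   1   2   3   4   5   6
  0   1   1   1   1   1   1   1
  1   0   1   2   0   1   2   3
  2   0   1   3   3   4   6   0
  3   0   1   4   7  11  17  17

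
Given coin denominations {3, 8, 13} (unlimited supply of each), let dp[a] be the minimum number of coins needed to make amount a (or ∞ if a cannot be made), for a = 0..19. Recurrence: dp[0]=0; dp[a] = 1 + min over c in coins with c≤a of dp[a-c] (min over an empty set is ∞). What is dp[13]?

1

 a  0  1  2  3  4  5  6  7  8  9 10 11 12 13 14 15 16 17 18 19
dp  0  -  -  1  -  -  2  -  1  3  -  2  4  1  3  5  2  4  6  3
(- denotes ∞ / unreachable)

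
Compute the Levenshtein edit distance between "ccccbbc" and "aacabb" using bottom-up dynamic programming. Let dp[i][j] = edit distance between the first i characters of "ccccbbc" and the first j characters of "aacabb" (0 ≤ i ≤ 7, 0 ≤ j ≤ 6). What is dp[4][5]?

4

   ''  a  a  c  a  b  b
''  0  1  2  3  4  5  6
 c  1  1  2  2  3  4  5
 c  2  2  2  2  3  4  5
 c  3  3  3  2  3  4  5
 c  4  4  4  3  3  4  5
 b  5  5  5  4  4  3  4
 b  6  6  6  5  5  4  3
 c  7  7  7  6  6  5  4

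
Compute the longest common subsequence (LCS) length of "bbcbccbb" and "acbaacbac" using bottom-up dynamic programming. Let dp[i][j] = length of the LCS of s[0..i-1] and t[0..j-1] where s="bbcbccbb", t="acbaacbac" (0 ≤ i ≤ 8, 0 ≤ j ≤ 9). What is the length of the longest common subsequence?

   ''  a  c  b  a  a  c  b  a  c
''  0  0  0  0  0  0  0  0  0  0
 b  0  0  0  1  1  1  1  1  1  1
 b  0  0  0  1  1  1  1  2  2  2
 c  0  0  1  1  1  1  2  2  2  3
 b  0  0  1  2  2  2  2  3  3  3
 c  0  0  1  2  2  2  3  3  3  4
 c  0  0  1  2  2  2  3  3  3  4
 b  0  0  1  2  2  2  3  4  4  4
 b  0  0  1  2  2  2  3  4  4  4

4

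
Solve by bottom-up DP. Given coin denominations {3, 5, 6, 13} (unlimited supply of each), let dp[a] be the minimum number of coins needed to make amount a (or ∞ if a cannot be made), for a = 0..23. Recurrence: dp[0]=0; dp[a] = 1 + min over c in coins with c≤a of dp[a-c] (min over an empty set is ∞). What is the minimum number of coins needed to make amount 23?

 a  0  1  2  3  4  5  6  7  8  9 10 11 12 13 14 15 16 17 18 19 20 21 22 23
dp  0  -  -  1  -  1  1  -  2  2  2  2  2  1  3  3  2  3  2  2  4  3  3  3
(- denotes ∞ / unreachable)

3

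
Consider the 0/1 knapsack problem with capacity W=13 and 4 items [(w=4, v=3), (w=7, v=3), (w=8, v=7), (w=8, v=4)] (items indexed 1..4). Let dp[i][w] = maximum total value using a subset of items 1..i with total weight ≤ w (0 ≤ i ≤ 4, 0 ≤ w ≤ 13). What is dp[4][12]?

i\w   0   1   2   3   4   5   6   7   8   9  10  11  12  13
  0   0   0   0   0   0   0   0   0   0   0   0   0   0   0
  1   0   0   0   0   3   3   3   3   3   3   3   3   3   3
  2   0   0   0   0   3   3   3   3   3   3   3   6   6   6
  3   0   0   0   0   3   3   3   3   7   7   7   7  10  10
  4   0   0   0   0   3   3   3   3   7   7   7   7  10  10

10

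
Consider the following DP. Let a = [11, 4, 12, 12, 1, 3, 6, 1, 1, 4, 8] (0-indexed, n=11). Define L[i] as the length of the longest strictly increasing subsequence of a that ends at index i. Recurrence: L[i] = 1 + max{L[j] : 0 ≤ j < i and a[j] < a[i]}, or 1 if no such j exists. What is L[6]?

   i    0    1    2    3    4    5    6    7    8    9   10
a[i]   11    4   12   12    1    3    6    1    1    4    8
L[i]    1    1    2    2    1    2    3    1    1    3    4

3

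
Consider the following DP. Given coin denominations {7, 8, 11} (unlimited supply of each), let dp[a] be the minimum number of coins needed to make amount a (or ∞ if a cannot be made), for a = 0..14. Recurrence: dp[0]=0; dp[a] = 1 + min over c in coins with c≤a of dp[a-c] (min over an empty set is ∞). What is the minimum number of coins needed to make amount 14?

2

 a  0  1  2  3  4  5  6  7  8  9 10 11 12 13 14
dp  0  -  -  -  -  -  -  1  1  -  -  1  -  -  2
(- denotes ∞ / unreachable)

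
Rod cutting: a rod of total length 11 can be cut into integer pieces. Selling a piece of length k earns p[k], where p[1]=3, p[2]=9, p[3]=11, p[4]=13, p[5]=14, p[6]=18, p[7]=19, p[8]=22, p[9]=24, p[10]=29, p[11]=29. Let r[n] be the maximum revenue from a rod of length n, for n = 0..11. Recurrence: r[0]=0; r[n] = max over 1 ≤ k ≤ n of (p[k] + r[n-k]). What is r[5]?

21

   n    0    1    2    3    4    5    6    7    8    9   10   11
r[n]    0    3    9   12   18   21   27   30   36   39   45   48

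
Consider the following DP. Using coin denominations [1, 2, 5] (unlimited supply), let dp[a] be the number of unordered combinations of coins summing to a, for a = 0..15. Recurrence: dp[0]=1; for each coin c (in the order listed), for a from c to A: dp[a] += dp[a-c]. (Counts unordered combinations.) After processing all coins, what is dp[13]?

after  coin     0     1     2     3     4     5     6     7     8     9    10    11    12    13    14    15
          1     1     1     1     1     1     1     1     1     1     1     1     1     1     1     1     1
          2     1     1     2     2     3     3     4     4     5     5     6     6     7     7     8     8
          5     1     1     2     2     3     4     5     6     7     8    10    11    13    14    16    18

14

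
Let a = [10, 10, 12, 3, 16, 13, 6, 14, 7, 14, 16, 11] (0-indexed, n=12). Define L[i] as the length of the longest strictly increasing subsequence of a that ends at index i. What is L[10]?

   i    0    1    2    3    4    5    6    7    8    9   10   11
a[i]   10   10   12    3   16   13    6   14    7   14   16   11
L[i]    1    1    2    1    3    3    2    4    3    4    5    4

5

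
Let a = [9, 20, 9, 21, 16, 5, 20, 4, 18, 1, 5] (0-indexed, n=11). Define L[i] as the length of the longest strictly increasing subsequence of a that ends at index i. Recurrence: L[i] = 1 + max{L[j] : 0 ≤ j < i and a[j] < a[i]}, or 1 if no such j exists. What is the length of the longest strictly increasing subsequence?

   i    0    1    2    3    4    5    6    7    8    9   10
a[i]    9   20    9   21   16    5   20    4   18    1    5
L[i]    1    2    1    3    2    1    3    1    3    1    2

3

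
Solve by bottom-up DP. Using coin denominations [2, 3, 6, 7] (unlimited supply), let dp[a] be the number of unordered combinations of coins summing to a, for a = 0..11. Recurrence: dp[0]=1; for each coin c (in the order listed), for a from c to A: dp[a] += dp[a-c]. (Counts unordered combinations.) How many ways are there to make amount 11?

after  coin     0     1     2     3     4     5     6     7     8     9    10    11
          2     1     0     1     0     1     0     1     0     1     0     1     0
          3     1     0     1     1     1     1     2     1     2     2     2     2
          6     1     0     1     1     1     1     3     1     3     3     3     3
          7     1     0     1     1     1     1     3     2     3     4     4     4

4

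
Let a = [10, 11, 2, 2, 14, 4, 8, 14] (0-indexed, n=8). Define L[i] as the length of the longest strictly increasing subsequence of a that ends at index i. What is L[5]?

   i    0    1    2    3    4    5    6    7
a[i]   10   11    2    2   14    4    8   14
L[i]    1    2    1    1    3    2    3    4

2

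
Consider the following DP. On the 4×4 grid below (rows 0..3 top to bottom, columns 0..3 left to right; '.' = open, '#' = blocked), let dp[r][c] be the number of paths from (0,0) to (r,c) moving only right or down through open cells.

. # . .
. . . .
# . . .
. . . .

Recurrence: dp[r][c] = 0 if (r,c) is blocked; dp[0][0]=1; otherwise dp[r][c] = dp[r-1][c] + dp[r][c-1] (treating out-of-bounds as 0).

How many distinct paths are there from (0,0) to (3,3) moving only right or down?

r\c   0   1   2   3
  0   1   0   0   0
  1   1   1   1   1
  2   0   1   2   3
  3   0   1   3   6

6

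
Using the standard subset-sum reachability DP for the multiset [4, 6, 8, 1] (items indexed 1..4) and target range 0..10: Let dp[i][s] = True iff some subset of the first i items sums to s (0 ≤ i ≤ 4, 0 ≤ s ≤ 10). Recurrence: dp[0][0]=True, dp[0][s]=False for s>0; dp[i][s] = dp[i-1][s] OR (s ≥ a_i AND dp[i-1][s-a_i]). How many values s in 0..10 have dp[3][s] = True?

5

i\s   0   1   2   3   4   5   6   7   8   9  10
  0   T   F   F   F   F   F   F   F   F   F   F
  1   T   F   F   F   T   F   F   F   F   F   F
  2   T   F   F   F   T   F   T   F   F   F   T
  3   T   F   F   F   T   F   T   F   T   F   T
  4   T   T   F   F   T   T   T   T   T   T   T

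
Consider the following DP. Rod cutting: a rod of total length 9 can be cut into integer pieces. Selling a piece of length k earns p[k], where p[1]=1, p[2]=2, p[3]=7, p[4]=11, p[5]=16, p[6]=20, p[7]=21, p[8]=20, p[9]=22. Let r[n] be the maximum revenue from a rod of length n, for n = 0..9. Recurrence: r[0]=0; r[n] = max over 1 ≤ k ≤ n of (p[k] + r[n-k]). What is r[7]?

21

   n    0    1    2    3    4    5    6    7    8    9
r[n]    0    1    2    7   11   16   20   21   23   27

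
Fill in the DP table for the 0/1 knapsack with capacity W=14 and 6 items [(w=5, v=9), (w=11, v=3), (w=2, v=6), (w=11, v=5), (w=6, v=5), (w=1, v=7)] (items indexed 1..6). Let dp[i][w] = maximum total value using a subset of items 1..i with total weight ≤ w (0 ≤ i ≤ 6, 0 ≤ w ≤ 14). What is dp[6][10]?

i\w   0   1   2   3   4   5   6   7   8   9  10  11  12  13  14
  0   0   0   0   0   0   0   0   0   0   0   0   0   0   0   0
  1   0   0   0   0   0   9   9   9   9   9   9   9   9   9   9
  2   0   0   0   0   0   9   9   9   9   9   9   9   9   9   9
  3   0   0   6   6   6   9   9  15  15  15  15  15  15  15  15
  4   0   0   6   6   6   9   9  15  15  15  15  15  15  15  15
  5   0   0   6   6   6   9   9  15  15  15  15  15  15  20  20
  6   0   7   7  13  13  13  16  16  22  22  22  22  22  22  27

22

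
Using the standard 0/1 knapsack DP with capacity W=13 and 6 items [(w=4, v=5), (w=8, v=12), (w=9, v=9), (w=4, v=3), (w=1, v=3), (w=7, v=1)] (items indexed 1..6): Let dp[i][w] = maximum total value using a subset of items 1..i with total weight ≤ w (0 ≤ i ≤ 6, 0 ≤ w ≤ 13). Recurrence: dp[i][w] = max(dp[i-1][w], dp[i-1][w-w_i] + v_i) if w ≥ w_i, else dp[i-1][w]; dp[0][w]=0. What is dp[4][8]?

i\w   0   1   2   3   4   5   6   7   8   9  10  11  12  13
  0   0   0   0   0   0   0   0   0   0   0   0   0   0   0
  1   0   0   0   0   5   5   5   5   5   5   5   5   5   5
  2   0   0   0   0   5   5   5   5  12  12  12  12  17  17
  3   0   0   0   0   5   5   5   5  12  12  12  12  17  17
  4   0   0   0   0   5   5   5   5  12  12  12  12  17  17
  5   0   3   3   3   5   8   8   8  12  15  15  15  17  20
  6   0   3   3   3   5   8   8   8  12  15  15  15  17  20

12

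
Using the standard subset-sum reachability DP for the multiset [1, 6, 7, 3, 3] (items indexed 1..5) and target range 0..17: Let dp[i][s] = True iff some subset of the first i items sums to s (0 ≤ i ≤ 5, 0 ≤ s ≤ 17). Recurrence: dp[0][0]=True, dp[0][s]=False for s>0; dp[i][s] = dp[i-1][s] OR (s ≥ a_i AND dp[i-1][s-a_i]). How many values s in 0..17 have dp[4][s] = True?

i\s   0   1   2   3   4   5   6   7   8   9  10  11  12  13  14  15  16  17
  0   T   F   F   F   F   F   F   F   F   F   F   F   F   F   F   F   F   F
  1   T   T   F   F   F   F   F   F   F   F   F   F   F   F   F   F   F   F
  2   T   T   F   F   F   F   T   T   F   F   F   F   F   F   F   F   F   F
  3   T   T   F   F   F   F   T   T   T   F   F   F   F   T   T   F   F   F
  4   T   T   F   T   T   F   T   T   T   T   T   T   F   T   T   F   T   T
  5   T   T   F   T   T   F   T   T   T   T   T   T   T   T   T   F   T   T

14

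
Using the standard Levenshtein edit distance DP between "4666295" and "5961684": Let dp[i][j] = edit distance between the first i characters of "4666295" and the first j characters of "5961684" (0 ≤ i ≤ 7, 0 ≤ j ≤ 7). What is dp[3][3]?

2

   ''  5  9  6  1  6  8  4
''  0  1  2  3  4  5  6  7
 4  1  1  2  3  4  5  6  6
 6  2  2  2  2  3  4  5  6
 6  3  3  3  2  3  3  4  5
 6  4  4  4  3  3  3  4  5
 2  5  5  5  4  4  4  4  5
 9  6  6  5  5  5  5  5  5
 5  7  6  6  6  6  6  6  6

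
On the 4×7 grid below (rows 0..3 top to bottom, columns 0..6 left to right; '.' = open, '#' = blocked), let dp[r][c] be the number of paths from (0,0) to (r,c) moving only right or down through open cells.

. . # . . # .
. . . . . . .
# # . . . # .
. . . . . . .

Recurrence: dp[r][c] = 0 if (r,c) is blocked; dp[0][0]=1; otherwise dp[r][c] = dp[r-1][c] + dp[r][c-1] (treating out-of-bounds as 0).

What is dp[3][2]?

2

r\c   0   1   2   3   4   5   6
  0   1   1   0   0   0   0   0
  1   1   2   2   2   2   2   2
  2   0   0   2   4   6   0   2
  3   0   0   2   6  12  12  14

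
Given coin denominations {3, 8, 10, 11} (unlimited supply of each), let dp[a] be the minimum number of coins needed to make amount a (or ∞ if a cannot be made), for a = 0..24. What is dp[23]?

 a  0  1  2  3  4  5  6  7  8  9 10 11 12 13 14 15 16 17 18 19 20 21 22 23 24
dp  0  -  -  1  -  -  2  -  1  3  1  1  4  2  2  5  2  3  2  2  2  2  2  3  3
(- denotes ∞ / unreachable)

3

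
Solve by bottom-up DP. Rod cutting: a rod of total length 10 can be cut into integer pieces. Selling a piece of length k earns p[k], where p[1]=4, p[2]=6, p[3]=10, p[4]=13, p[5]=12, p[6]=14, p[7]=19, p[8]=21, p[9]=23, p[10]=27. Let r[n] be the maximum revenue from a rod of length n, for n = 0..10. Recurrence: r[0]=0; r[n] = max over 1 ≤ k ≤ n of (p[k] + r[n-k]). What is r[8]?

32

   n    0    1    2    3    4    5    6    7    8    9   10
r[n]    0    4    8   12   16   20   24   28   32   36   40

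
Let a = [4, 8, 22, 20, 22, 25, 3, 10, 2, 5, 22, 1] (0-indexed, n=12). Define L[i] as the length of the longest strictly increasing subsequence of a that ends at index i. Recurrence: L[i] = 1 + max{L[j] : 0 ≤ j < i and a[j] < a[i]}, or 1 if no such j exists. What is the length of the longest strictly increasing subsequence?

   i    0    1    2    3    4    5    6    7    8    9   10   11
a[i]    4    8   22   20   22   25    3   10    2    5   22    1
L[i]    1    2    3    3    4    5    1    3    1    2    4    1

5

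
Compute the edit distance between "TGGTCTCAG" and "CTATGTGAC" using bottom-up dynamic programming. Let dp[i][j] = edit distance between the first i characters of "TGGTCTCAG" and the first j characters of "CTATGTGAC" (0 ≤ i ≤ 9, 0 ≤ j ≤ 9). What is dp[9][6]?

   ''  C  T  A  T  G  T  G  A  C
''  0  1  2  3  4  5  6  7  8  9
 T  1  1  1  2  3  4  5  6  7  8
 G  2  2  2  2  3  3  4  5  6  7
 G  3  3  3  3  3  3  4  4  5  6
 T  4  4  3  4  3  4  3  4  5  6
 C  5  4  4  4  4  4  4  4  5  5
 T  6  5  4  5  4  5  4  5  5  6
 C  7  6  5  5  5  5  5  5  6  5
 A  8  7  6  5  6  6  6  6  5  6
 G  9  8  7  6  6  6  7  6  6  6

7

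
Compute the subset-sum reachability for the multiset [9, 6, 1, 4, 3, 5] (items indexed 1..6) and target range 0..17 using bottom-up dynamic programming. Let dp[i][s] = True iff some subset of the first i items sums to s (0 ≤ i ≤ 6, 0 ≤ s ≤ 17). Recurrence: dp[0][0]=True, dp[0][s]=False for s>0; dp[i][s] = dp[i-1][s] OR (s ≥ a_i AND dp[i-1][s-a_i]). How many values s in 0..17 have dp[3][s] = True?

i\s   0   1   2   3   4   5   6   7   8   9  10  11  12  13  14  15  16  17
  0   T   F   F   F   F   F   F   F   F   F   F   F   F   F   F   F   F   F
  1   T   F   F   F   F   F   F   F   F   T   F   F   F   F   F   F   F   F
  2   T   F   F   F   F   F   T   F   F   T   F   F   F   F   F   T   F   F
  3   T   T   F   F   F   F   T   T   F   T   T   F   F   F   F   T   T   F
  4   T   T   F   F   T   T   T   T   F   T   T   T   F   T   T   T   T   F
  5   T   T   F   T   T   T   T   T   T   T   T   T   T   T   T   T   T   T
  6   T   T   F   T   T   T   T   T   T   T   T   T   T   T   T   T   T   T

8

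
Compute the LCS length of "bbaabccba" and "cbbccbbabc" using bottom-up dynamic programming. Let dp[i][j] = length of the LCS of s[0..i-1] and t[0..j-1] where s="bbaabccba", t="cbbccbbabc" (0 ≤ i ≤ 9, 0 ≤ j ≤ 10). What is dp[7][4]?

3

   ''  c  b  b  c  c  b  b  a  b  c
''  0  0  0  0  0  0  0  0  0  0  0
 b  0  0  1  1  1  1  1  1  1  1  1
 b  0  0  1  2  2  2  2  2  2  2  2
 a  0  0  1  2  2  2  2  2  3  3  3
 a  0  0  1  2  2  2  2  2  3  3  3
 b  0  0  1  2  2  2  3  3  3  4  4
 c  0  1  1  2  3  3  3  3  3  4  5
 c  0  1  1  2  3  4  4  4  4  4  5
 b  0  1  2  2  3  4  5  5  5  5  5
 a  0  1  2  2  3  4  5  5  6  6  6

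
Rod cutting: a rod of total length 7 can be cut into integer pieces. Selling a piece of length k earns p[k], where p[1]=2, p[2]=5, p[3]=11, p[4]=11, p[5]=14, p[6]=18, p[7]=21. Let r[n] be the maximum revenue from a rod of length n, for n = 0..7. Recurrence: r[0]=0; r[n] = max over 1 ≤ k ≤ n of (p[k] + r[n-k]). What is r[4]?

   n    0    1    2    3    4    5    6    7
r[n]    0    2    5   11   13   16   22   24

13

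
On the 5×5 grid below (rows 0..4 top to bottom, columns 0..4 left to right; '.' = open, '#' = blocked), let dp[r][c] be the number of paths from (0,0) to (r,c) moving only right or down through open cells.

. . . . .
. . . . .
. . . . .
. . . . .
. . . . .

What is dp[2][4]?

15

r\c   0   1   2   3   4
  0   1   1   1   1   1
  1   1   2   3   4   5
  2   1   3   6  10  15
  3   1   4  10  20  35
  4   1   5  15  35  70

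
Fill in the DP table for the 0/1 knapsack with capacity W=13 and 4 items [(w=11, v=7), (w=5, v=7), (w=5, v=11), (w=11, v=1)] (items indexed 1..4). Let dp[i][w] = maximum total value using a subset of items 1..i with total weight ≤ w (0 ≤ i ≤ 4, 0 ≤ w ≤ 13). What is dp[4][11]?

18

i\w   0   1   2   3   4   5   6   7   8   9  10  11  12  13
  0   0   0   0   0   0   0   0   0   0   0   0   0   0   0
  1   0   0   0   0   0   0   0   0   0   0   0   7   7   7
  2   0   0   0   0   0   7   7   7   7   7   7   7   7   7
  3   0   0   0   0   0  11  11  11  11  11  18  18  18  18
  4   0   0   0   0   0  11  11  11  11  11  18  18  18  18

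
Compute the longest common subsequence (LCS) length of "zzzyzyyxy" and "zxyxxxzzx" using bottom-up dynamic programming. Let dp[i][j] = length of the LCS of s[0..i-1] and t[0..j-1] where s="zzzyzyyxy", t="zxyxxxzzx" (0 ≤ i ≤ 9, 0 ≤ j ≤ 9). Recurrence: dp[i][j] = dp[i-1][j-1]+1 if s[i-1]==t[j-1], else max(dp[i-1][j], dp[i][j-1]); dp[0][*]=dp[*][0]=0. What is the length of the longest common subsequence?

   ''  z  x  y  x  x  x  z  z  x
''  0  0  0  0  0  0  0  0  0  0
 z  0  1  1  1  1  1  1  1  1  1
 z  0  1  1  1  1  1  1  2  2  2
 z  0  1  1  1  1  1  1  2  3  3
 y  0  1  1  2  2  2  2  2  3  3
 z  0  1  1  2  2  2  2  3  3  3
 y  0  1  1  2  2  2  2  3  3  3
 y  0  1  1  2  2  2  2  3  3  3
 x  0  1  2  2  3  3  3  3  3  4
 y  0  1  2  3  3  3  3  3  3  4

4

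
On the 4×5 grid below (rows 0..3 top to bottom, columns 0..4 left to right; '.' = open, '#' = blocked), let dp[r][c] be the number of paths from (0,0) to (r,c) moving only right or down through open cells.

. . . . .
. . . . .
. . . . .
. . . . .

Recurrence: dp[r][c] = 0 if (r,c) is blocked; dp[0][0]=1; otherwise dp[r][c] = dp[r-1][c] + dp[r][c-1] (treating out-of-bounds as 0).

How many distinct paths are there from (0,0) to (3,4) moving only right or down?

r\c   0   1   2   3   4
  0   1   1   1   1   1
  1   1   2   3   4   5
  2   1   3   6  10  15
  3   1   4  10  20  35

35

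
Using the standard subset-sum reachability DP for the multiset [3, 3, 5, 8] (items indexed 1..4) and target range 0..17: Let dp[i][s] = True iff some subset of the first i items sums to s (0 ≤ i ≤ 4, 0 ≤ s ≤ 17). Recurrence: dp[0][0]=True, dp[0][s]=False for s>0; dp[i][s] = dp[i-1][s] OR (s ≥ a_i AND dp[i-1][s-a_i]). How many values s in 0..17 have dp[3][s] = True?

6

i\s   0   1   2   3   4   5   6   7   8   9  10  11  12  13  14  15  16  17
  0   T   F   F   F   F   F   F   F   F   F   F   F   F   F   F   F   F   F
  1   T   F   F   T   F   F   F   F   F   F   F   F   F   F   F   F   F   F
  2   T   F   F   T   F   F   T   F   F   F   F   F   F   F   F   F   F   F
  3   T   F   F   T   F   T   T   F   T   F   F   T   F   F   F   F   F   F
  4   T   F   F   T   F   T   T   F   T   F   F   T   F   T   T   F   T   F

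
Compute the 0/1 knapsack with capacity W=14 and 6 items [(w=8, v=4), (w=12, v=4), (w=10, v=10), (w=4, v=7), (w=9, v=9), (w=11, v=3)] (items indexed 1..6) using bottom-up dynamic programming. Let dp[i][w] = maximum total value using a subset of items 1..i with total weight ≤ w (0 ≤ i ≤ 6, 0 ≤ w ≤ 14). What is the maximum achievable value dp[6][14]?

17

i\w   0   1   2   3   4   5   6   7   8   9  10  11  12  13  14
  0   0   0   0   0   0   0   0   0   0   0   0   0   0   0   0
  1   0   0   0   0   0   0   0   0   4   4   4   4   4   4   4
  2   0   0   0   0   0   0   0   0   4   4   4   4   4   4   4
  3   0   0   0   0   0   0   0   0   4   4  10  10  10  10  10
  4   0   0   0   0   7   7   7   7   7   7  10  10  11  11  17
  5   0   0   0   0   7   7   7   7   7   9  10  10  11  16  17
  6   0   0   0   0   7   7   7   7   7   9  10  10  11  16  17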